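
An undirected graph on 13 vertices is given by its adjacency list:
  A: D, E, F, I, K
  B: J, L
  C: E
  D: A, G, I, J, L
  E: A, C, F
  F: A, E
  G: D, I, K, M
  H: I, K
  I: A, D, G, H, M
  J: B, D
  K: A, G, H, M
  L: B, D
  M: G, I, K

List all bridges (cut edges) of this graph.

C-E

The edges on the cycle A-I-M-G-K-A are not bridges since each lies on that cycle.
But removing C-E disconnects C from E — this is a bridge.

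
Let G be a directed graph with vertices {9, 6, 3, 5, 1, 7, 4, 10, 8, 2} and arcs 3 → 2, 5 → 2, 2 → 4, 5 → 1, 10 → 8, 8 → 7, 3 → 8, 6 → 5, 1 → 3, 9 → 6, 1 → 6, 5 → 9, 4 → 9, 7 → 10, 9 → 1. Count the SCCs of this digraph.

{1, 2, 3, 4, 5, 6, 9} are all mutually reachable — one SCC of size 7.
{7, 8, 10} are all mutually reachable — one SCC of size 3.
That gives 2 strongly connected components.

2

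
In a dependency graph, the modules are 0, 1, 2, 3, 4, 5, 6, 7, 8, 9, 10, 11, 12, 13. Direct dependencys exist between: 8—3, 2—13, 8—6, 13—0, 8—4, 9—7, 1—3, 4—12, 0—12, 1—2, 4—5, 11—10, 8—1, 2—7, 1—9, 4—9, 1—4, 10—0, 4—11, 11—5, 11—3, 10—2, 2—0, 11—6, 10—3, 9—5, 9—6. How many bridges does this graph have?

The edges on the cycle 8-1-2-13-0-12-4-8 are not bridges since each lies on that cycle.
Every edge lies on some cycle, so there are no bridges.

0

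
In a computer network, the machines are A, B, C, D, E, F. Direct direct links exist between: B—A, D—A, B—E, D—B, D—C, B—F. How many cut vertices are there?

2

Removing B increases the component count from 1 to 3, so B is a cut vertex.
Removing D increases the component count from 1 to 2, so D is a cut vertex.
By contrast removing E leaves 1 component; it is not a cut vertex. No other vertex is a cut vertex either.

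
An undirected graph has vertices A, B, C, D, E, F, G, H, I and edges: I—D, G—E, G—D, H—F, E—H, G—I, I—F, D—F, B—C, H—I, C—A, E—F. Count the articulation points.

1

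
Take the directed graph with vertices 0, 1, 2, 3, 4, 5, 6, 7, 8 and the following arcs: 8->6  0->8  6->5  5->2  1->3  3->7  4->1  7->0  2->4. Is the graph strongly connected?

From 2 we can reach every vertex (0, 1, 2, 3, 4, 5, 6, 7, 8), and every vertex can reach 2 (0, 1, 2, 3, 4, 5, 6, 7, 8). So the whole graph is one strongly connected component.

Yes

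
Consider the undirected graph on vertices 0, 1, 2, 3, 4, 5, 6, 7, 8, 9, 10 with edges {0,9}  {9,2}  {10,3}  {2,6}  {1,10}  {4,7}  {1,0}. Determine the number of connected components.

8 is isolated — a component by itself.
5 is isolated — a component by itself.
Starting from 4 we can reach 4, 7. That is one component of size 2.
Starting from 0 we can reach 0, 1, 2, 3, 6, 9, 10. That is one component of size 7.
Total: 4 components.

4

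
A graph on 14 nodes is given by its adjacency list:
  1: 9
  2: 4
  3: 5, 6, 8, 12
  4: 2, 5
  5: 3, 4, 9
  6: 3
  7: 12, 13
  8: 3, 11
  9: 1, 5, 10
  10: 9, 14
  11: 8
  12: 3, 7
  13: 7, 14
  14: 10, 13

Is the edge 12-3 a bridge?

No

After removing 12-3, the path 12-7-13-14-10-9-5-3 still connects them, so the edge is not a bridge.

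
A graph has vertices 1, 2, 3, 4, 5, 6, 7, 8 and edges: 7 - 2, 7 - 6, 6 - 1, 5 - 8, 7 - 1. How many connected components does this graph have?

4 is isolated — a component by itself.
3 is isolated — a component by itself.
Starting from 5 we can reach 5, 8. That is one component of size 2.
Starting from 1 we can reach 1, 2, 6, 7. That is one component of size 4.
Total: 4 components.

4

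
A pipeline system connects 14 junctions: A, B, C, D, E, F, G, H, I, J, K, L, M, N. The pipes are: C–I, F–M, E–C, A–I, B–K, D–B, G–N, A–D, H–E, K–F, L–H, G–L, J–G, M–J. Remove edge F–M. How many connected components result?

F and M are still connected via F-K-B-D-A-I-C-E-H-L-G-J-M, so the component count stays at 1.

1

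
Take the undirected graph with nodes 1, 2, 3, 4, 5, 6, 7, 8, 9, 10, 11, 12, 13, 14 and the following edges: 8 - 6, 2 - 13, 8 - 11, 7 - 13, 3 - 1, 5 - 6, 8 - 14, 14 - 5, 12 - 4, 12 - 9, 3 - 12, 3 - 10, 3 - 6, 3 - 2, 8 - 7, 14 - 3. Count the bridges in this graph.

6

The edges on the cycle 8-14-3-2-13-7-8 are not bridges since each lies on that cycle.
But removing 9 - 12 disconnects 9 from 12; removing 4 - 12 disconnects 4 from 12; removing 10 - 3 disconnects 10 from 3; removing 12 - 3 disconnects 12 from 3 — these are bridges.
In total 6 edges are bridges.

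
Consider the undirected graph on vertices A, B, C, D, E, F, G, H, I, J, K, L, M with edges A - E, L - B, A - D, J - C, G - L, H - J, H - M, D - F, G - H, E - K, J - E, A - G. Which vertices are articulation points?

Removing A increases the component count from 2 to 3, so A is a cut vertex.
Removing D increases the component count from 2 to 3, so D is a cut vertex.
Removing E increases the component count from 2 to 3, so E is a cut vertex.
Likewise G, H, J, L are cut vertices.
By contrast removing B leaves 2 components; it is not a cut vertex. No other vertex is a cut vertex either.

A, D, E, G, H, J, L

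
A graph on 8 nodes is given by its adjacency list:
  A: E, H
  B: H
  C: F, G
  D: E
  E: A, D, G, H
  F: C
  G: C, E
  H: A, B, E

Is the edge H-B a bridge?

Yes

Removing H-B leaves no path between H and B: the component count goes from 1 to 2. So it is a bridge.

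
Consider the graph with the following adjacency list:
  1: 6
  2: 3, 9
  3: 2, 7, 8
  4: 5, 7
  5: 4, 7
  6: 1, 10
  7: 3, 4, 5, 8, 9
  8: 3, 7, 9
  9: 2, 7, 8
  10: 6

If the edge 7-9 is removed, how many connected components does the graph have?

7 and 9 are still connected via 7-8-9, so the component count stays at 2.

2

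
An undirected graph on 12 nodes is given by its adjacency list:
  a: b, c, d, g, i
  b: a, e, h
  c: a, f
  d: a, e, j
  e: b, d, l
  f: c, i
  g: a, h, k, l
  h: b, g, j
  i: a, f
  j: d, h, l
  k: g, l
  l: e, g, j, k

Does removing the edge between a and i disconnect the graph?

No

After removing a-i, the path a-c-f-i still connects them, so the edge is not a bridge.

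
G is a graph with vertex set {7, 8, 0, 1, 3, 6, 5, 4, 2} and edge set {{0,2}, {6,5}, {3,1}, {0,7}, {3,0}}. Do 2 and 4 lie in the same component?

No

The component containing 2 is {0, 1, 2, 3, 7}, and 4 is not in it.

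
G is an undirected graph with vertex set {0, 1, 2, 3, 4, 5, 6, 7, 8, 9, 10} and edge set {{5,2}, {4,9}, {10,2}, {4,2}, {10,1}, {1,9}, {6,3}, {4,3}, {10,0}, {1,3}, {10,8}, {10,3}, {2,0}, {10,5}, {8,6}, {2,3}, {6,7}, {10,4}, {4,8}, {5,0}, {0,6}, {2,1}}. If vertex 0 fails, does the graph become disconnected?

No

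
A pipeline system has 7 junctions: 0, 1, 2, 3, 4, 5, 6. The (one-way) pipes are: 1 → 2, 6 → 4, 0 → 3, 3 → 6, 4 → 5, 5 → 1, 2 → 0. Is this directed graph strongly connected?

From 1 we can reach every vertex (0, 1, 2, 3, 4, 5, 6), and every vertex can reach 1 (0, 1, 2, 3, 4, 5, 6). So the whole graph is one strongly connected component.

Yes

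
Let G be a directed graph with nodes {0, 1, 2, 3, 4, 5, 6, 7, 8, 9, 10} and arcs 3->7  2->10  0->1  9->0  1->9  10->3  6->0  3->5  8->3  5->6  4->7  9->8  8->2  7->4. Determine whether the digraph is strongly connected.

There is no directed path from 7 to 6, so the graph is not strongly connected.

No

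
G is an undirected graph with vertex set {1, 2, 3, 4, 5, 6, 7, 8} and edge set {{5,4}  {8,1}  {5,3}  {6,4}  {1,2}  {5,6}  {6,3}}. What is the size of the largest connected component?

4

7 is isolated — a component by itself.
Starting from 1 we can reach 1, 2, 8. That is one component of size 3.
Starting from 3 we can reach 3, 4, 5, 6. That is one component of size 4.
The largest has 4 vertices.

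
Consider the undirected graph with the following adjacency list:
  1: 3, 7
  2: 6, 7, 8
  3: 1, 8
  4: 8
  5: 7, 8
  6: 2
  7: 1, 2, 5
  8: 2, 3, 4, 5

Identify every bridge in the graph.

The edges on the cycle 7-5-8-2-7 are not bridges since each lies on that cycle.
But removing 2-6 disconnects 2 from 6; removing 8-4 disconnects 8 from 4 — these are bridges.

2-6, 4-8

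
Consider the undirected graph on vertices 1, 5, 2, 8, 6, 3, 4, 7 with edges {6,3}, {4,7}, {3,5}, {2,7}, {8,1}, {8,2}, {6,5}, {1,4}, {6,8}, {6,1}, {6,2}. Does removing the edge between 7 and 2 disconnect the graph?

No

After removing 7 - 2, the path 7-4-1-6-2 still connects them, so the edge is not a bridge.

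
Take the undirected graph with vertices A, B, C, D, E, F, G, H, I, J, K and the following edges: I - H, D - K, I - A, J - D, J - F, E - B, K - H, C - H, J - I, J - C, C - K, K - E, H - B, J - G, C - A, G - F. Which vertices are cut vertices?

Removing J increases the component count from 1 to 2, so J is a cut vertex.
By contrast removing K leaves 1 component; it is not a cut vertex. No other vertex is a cut vertex either.

J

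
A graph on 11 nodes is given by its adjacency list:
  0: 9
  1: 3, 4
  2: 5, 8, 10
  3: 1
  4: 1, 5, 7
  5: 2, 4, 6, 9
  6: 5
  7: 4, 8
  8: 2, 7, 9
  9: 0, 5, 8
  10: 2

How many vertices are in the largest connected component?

11

Starting from 0 we can reach 0, 1, 2, 3, 4, 5, 6, 7, 8, 9, 10. That is one component of size 11.
The largest has 11 vertices.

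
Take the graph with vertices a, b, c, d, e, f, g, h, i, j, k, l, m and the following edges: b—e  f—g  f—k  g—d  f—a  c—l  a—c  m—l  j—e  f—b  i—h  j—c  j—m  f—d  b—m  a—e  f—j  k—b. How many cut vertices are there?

Removing f increases the component count from 2 to 3, so f is a cut vertex.
By contrast removing m leaves 2 components; it is not a cut vertex. No other vertex is a cut vertex either.

1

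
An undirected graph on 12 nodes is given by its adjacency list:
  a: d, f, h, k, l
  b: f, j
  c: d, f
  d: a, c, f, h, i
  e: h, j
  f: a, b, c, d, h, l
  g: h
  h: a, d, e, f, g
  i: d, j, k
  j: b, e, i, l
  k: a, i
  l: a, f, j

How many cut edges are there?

The edges on the cycle j-b-f-h-e-j are not bridges since each lies on that cycle.
But removing h-g disconnects h from g — this is a bridge.

1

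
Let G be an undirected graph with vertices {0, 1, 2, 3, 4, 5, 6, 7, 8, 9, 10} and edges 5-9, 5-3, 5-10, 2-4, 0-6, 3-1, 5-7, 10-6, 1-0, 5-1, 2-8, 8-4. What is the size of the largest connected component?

8

Starting from 2 we can reach 2, 4, 8. That is one component of size 3.
Starting from 0 we can reach 0, 1, 3, 5, 6, 7, 9, 10. That is one component of size 8.
The largest has 8 vertices.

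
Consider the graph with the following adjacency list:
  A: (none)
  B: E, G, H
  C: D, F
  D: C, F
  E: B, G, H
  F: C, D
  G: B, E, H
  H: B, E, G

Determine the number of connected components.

A is isolated — a component by itself.
Starting from C we can reach C, D, F. That is one component of size 3.
Starting from B we can reach B, E, G, H. That is one component of size 4.
Total: 3 components.

3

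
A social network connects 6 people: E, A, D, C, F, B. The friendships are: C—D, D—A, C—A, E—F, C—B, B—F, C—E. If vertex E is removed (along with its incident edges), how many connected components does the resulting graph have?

With E gone, the remaining components are: {A, B, C, D, F}.
That is 1 component.

1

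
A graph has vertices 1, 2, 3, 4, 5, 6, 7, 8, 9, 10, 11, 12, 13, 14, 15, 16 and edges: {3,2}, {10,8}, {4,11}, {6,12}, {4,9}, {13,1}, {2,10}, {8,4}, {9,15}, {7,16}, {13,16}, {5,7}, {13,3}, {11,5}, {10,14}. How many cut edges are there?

5

The edges on the cycle 13-3-2-10-8-4-11-5-7-16-13 are not bridges since each lies on that cycle.
But removing 13 - 1 disconnects 13 from 1; removing 9 - 4 disconnects 9 from 4; removing 9 - 15 disconnects 9 from 15; removing 14 - 10 disconnects 14 from 10 — these are bridges.
In total 5 edges are bridges.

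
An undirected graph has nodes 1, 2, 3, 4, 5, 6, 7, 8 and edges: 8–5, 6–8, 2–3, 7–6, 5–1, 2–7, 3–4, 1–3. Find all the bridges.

3-4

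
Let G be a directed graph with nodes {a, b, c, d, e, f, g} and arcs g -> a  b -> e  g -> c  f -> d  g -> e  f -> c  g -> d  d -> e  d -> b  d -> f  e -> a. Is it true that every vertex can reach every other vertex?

There is no directed path from d to g, so the graph is not strongly connected.

No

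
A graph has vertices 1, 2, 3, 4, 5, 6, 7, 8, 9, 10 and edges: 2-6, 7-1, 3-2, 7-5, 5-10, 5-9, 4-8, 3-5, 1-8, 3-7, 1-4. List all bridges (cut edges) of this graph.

The edges on the cycle 1-4-8-1 are not bridges since each lies on that cycle.
But removing 3-2 disconnects 3 from 2; removing 9-5 disconnects 9 from 5; removing 10-5 disconnects 10 from 5; removing 1-7 disconnects 1 from 7 — these are bridges.
In total 5 edges are bridges.

1-7, 10-5, 2-3, 2-6, 5-9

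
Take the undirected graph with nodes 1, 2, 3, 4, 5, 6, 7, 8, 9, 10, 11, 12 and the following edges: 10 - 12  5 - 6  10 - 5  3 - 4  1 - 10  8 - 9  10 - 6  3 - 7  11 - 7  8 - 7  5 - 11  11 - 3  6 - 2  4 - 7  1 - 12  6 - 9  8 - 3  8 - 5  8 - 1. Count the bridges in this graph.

1

The edges on the cycle 1-10-12-1 are not bridges since each lies on that cycle.
But removing 2 - 6 disconnects 2 from 6 — this is a bridge.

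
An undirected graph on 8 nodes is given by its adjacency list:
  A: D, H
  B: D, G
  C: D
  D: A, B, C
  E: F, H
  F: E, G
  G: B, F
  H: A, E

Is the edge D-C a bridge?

Yes

Removing D-C leaves no path between D and C: the component count goes from 1 to 2. So it is a bridge.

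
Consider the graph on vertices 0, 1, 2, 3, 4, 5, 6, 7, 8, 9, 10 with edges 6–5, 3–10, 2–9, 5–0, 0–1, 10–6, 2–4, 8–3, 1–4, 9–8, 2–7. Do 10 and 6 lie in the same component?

From 10 we can reach 0, 1, 2, 3, 4, 5, 6, 7, 8, 9, 10, which includes 6.

Yes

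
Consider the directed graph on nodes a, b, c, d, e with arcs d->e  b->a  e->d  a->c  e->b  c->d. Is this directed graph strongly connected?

Yes

From a we can reach every vertex (a, b, c, d, e), and every vertex can reach a (a, b, c, d, e). So the whole graph is one strongly connected component.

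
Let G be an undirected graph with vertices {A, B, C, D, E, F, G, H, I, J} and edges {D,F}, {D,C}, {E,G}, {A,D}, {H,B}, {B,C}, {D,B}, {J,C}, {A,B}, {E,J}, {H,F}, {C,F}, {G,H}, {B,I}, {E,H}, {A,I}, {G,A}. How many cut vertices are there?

0

Removing F, for instance, still leaves 1 component. No single vertex removal increases the component count — the graph has no articulation points.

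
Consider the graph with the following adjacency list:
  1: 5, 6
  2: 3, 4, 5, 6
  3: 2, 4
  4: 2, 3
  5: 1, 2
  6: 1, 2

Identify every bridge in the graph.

The edges on the cycle 2-4-3-2 are not bridges since each lies on that cycle.
Every edge lies on some cycle, so there are no bridges.

none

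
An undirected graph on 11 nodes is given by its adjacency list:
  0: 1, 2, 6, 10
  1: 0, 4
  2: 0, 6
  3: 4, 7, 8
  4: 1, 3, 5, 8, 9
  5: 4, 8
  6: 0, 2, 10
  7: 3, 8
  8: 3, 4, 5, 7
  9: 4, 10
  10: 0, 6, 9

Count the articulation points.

1

Removing 4 increases the component count from 1 to 2, so 4 is a cut vertex.
By contrast removing 8 leaves 1 component; it is not a cut vertex. No other vertex is a cut vertex either.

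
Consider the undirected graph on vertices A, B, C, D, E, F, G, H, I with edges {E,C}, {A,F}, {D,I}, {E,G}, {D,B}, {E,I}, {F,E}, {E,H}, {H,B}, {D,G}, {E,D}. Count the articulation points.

Removing E increases the component count from 1 to 3, so E is a cut vertex.
Removing F increases the component count from 1 to 2, so F is a cut vertex.
By contrast removing A leaves 1 component; it is not a cut vertex. No other vertex is a cut vertex either.

2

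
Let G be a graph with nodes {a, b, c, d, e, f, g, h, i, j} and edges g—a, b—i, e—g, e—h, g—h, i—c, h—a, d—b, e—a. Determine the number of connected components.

4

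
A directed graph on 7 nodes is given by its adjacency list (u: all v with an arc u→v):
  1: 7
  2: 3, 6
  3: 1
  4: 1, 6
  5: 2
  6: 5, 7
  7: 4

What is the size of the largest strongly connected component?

{1, 2, 3, 4, 5, 6, 7} are all mutually reachable — one SCC of size 7.
The largest has 7 vertices.

7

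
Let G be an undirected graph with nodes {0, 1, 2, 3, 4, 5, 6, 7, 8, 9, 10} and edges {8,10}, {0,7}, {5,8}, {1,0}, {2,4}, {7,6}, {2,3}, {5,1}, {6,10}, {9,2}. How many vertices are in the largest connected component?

7

Starting from 2 we can reach 2, 3, 4, 9. That is one component of size 4.
Starting from 0 we can reach 0, 1, 5, 6, 7, 8, 10. That is one component of size 7.
The largest has 7 vertices.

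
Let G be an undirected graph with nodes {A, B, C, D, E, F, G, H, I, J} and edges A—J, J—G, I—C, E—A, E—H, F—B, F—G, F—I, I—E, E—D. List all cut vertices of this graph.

Removing E increases the component count from 1 to 3, so E is a cut vertex.
Removing F increases the component count from 1 to 2, so F is a cut vertex.
Removing I increases the component count from 1 to 2, so I is a cut vertex.
By contrast removing A leaves 1 component; it is not a cut vertex. No other vertex is a cut vertex either.

E, F, I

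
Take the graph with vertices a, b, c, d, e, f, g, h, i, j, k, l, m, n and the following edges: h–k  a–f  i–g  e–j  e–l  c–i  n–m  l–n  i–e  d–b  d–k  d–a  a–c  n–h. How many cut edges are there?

The edges on the cycle d-a-c-i-e-l-n-h-k-d are not bridges since each lies on that cycle.
But removing d–b disconnects d from b; removing a–f disconnects a from f; removing m–n disconnects m from n; removing i–g disconnects i from g — these are bridges.
In total 5 edges are bridges.

5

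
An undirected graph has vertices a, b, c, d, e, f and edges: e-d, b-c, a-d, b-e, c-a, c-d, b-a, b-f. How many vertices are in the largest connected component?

6

Starting from a we can reach a, b, c, d, e, f. That is one component of size 6.
The largest has 6 vertices.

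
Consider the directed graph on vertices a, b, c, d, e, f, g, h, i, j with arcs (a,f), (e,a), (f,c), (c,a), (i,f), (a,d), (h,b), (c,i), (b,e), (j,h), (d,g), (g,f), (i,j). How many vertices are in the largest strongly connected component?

10

{a, b, c, d, e, f, g, h, i, j} are all mutually reachable — one SCC of size 10.
The largest has 10 vertices.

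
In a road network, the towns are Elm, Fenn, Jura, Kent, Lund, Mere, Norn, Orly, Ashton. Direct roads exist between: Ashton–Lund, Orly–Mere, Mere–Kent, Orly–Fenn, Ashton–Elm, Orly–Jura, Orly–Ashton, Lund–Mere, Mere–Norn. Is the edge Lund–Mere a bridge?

No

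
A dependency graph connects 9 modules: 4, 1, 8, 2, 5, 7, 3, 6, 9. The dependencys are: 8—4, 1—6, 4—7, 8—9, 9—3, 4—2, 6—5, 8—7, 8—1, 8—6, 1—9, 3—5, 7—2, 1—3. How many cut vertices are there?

1

Removing 8 increases the component count from 1 to 2, so 8 is a cut vertex.
By contrast removing 6 leaves 1 component; it is not a cut vertex. No other vertex is a cut vertex either.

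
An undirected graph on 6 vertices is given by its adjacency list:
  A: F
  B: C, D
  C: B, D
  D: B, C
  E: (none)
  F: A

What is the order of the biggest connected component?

3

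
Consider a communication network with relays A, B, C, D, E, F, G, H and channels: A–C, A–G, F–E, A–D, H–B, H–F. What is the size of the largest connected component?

4

Starting from A we can reach A, C, D, G. That is one component of size 4.
Starting from B we can reach B, E, F, H. That is one component of size 4.
The largest has 4 vertices.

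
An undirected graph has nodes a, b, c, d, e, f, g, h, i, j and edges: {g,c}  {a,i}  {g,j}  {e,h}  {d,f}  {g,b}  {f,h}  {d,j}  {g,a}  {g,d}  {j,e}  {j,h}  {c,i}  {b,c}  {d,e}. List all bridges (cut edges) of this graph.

The edges on the cycle g-a-i-c-g are not bridges since each lies on that cycle.
Every edge lies on some cycle, so there are no bridges.

none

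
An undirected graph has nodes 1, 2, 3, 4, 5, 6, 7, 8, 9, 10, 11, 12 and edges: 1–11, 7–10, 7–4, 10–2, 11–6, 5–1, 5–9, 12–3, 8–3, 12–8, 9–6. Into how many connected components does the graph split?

3

Starting from 3 we can reach 3, 8, 12. That is one component of size 3.
Starting from 2 we can reach 2, 4, 7, 10. That is one component of size 4.
Starting from 1 we can reach 1, 5, 6, 9, 11. That is one component of size 5.
Total: 3 components.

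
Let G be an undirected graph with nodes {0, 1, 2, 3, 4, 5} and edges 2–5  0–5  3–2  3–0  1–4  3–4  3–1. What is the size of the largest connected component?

Starting from 0 we can reach 0, 1, 2, 3, 4, 5. That is one component of size 6.
The largest has 6 vertices.

6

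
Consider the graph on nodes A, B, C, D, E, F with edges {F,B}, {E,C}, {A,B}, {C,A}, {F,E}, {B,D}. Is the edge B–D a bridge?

Removing B–D leaves no path between B and D: the component count goes from 1 to 2. So it is a bridge.

Yes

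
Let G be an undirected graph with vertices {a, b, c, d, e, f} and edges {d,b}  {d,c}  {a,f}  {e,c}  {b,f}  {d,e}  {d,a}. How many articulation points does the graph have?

Removing d increases the component count from 1 to 2, so d is a cut vertex.
By contrast removing a leaves 1 component; it is not a cut vertex. No other vertex is a cut vertex either.

1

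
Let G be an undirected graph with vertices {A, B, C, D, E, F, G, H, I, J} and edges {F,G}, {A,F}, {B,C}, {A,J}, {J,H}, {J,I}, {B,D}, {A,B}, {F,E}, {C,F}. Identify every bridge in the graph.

A-J, B-D, E-F, F-G, H-J, I-J

The edges on the cycle A-B-C-F-A are not bridges since each lies on that cycle.
But removing B - D disconnects B from D; removing J - I disconnects J from I; removing F - G disconnects F from G; removing A - J disconnects A from J — these are bridges.
In total 6 edges are bridges.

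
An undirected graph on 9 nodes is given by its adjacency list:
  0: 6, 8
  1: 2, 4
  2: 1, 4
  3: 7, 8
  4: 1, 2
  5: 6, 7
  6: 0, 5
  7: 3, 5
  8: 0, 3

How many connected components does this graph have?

2

Starting from 1 we can reach 1, 2, 4. That is one component of size 3.
Starting from 0 we can reach 0, 3, 5, 6, 7, 8. That is one component of size 6.
Total: 2 components.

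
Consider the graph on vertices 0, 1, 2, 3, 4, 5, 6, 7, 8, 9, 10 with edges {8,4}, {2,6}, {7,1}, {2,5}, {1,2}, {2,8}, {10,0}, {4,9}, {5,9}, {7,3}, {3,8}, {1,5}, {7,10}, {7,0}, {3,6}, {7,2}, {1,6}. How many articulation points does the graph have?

1

Removing 7 increases the component count from 1 to 2, so 7 is a cut vertex.
By contrast removing 1 leaves 1 component; it is not a cut vertex. No other vertex is a cut vertex either.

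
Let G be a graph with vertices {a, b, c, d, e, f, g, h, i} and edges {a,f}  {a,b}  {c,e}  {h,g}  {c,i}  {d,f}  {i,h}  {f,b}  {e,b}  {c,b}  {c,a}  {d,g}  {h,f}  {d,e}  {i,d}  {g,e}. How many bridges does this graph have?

The edges on the cycle i-h-g-d-i are not bridges since each lies on that cycle.
Every edge lies on some cycle, so there are no bridges.

0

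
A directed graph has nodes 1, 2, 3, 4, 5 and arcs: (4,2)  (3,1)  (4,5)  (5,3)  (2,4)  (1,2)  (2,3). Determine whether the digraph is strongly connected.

Yes

From 2 we can reach every vertex (1, 2, 3, 4, 5), and every vertex can reach 2 (1, 2, 3, 4, 5). So the whole graph is one strongly connected component.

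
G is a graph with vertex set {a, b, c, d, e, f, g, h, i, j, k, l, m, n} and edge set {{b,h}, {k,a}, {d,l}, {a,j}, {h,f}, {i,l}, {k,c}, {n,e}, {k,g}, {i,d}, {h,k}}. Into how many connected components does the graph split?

m is isolated — a component by itself.
Starting from e we can reach e, n. That is one component of size 2.
Starting from d we can reach d, i, l. That is one component of size 3.
Starting from a we can reach a, b, c, f, g, h, j, k. That is one component of size 8.
Total: 4 components.

4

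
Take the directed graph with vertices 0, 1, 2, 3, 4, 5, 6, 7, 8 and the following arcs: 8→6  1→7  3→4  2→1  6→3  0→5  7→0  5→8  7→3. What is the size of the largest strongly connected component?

1

{5} is an SCC by itself.
{6} is an SCC by itself.
{3} is an SCC by itself.
{2} is an SCC by itself.
{8} is an SCC by itself.
(and 4 more singleton SCCs)
The largest has 1 vertex.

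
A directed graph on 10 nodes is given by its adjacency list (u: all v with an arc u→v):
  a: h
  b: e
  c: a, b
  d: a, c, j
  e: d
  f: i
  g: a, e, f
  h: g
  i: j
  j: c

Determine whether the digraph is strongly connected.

From i we can reach every vertex (a, b, c, d, e, f, g, h, i, j), and every vertex can reach i (a, b, c, d, e, f, g, h, i, j). So the whole graph is one strongly connected component.

Yes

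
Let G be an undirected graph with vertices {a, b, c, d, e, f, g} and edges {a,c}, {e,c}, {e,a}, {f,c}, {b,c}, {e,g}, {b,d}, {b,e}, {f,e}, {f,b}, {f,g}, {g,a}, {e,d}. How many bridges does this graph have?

0

The edges on the cycle f-b-e-g-f are not bridges since each lies on that cycle.
Every edge lies on some cycle, so there are no bridges.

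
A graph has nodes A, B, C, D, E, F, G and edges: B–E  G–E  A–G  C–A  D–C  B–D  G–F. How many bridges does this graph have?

The edges on the cycle B-D-C-A-G-E-B are not bridges since each lies on that cycle.
But removing G–F disconnects G from F — this is a bridge.

1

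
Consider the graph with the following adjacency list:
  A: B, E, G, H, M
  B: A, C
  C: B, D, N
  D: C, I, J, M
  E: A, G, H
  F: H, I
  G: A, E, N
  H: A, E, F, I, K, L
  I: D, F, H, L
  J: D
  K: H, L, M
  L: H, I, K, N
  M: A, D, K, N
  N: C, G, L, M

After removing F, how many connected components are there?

1

With F gone, the remaining components are: {A, B, C, D, E, G, H, I, J, K, L, M, N}.
That is 1 component.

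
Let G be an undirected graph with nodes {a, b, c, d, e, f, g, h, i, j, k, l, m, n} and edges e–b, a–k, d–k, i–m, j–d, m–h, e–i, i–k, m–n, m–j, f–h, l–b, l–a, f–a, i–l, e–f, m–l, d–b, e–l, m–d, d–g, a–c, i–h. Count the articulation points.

Removing a increases the component count from 1 to 2, so a is a cut vertex.
Removing d increases the component count from 1 to 2, so d is a cut vertex.
Removing m increases the component count from 1 to 2, so m is a cut vertex.
By contrast removing b leaves 1 component; it is not a cut vertex. No other vertex is a cut vertex either.

3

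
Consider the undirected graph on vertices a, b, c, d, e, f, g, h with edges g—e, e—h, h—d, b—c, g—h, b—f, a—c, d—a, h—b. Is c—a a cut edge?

No

After removing c—a, the path c-b-h-d-a still connects them, so the edge is not a bridge.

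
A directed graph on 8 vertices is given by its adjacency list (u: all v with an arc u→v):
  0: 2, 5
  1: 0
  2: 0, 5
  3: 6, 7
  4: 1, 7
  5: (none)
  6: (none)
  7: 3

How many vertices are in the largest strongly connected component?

2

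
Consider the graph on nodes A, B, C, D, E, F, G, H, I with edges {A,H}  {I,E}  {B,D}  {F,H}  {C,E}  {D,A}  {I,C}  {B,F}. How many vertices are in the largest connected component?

G is isolated — a component by itself.
Starting from C we can reach C, E, I. That is one component of size 3.
Starting from A we can reach A, B, D, F, H. That is one component of size 5.
The largest has 5 vertices.

5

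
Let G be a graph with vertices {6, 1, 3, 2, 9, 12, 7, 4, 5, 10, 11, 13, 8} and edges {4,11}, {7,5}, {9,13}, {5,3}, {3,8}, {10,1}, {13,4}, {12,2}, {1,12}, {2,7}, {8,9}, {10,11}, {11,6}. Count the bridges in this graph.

1

The edges on the cycle 10-1-12-2-7-5-3-8-9-13-4-11-10 are not bridges since each lies on that cycle.
But removing 11-6 disconnects 11 from 6 — this is a bridge.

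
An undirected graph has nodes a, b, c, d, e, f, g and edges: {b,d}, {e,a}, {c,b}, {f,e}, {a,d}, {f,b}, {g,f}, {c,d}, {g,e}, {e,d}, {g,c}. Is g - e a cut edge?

No

After removing g - e, the path g-f-e still connects them, so the edge is not a bridge.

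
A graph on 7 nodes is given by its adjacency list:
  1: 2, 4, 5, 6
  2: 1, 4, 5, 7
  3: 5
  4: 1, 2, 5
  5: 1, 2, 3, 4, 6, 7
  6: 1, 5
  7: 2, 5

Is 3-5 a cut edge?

Yes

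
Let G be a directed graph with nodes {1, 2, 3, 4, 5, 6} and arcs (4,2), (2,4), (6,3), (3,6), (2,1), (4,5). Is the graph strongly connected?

No

There is no directed path from 6 to 5, so the graph is not strongly connected.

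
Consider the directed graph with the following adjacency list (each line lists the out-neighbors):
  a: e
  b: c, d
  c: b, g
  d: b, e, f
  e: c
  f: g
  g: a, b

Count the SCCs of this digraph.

1

{a, b, c, d, e, f, g} are all mutually reachable — one SCC of size 7.
That gives 1 strongly connected component.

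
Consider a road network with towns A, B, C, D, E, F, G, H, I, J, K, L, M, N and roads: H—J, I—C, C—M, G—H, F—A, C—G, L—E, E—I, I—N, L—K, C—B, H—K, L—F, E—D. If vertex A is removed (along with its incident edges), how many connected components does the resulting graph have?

With A gone, the remaining components are: {B, C, D, E, F, G, H, I, J, K, L, M, N}.
That is 1 component.

1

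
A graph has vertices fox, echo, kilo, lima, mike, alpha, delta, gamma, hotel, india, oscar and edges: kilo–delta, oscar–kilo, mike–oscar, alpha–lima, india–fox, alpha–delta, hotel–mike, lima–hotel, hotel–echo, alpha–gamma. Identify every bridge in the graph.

alpha-gamma, echo-hotel, fox-india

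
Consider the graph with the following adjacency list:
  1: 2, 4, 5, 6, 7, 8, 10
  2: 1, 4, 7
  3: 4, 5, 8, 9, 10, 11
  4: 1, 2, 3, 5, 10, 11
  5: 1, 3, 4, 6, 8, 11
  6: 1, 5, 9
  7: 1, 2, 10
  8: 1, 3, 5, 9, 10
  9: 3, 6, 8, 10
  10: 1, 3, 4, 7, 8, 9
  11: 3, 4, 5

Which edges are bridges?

none

The edges on the cycle 3-8-10-3 are not bridges since each lies on that cycle.
Every edge lies on some cycle, so there are no bridges.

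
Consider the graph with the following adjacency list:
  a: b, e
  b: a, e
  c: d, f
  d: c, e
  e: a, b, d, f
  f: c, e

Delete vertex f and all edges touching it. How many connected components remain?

1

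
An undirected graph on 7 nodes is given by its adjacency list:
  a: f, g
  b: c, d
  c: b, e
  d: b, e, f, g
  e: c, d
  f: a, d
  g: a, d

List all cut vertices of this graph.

Removing d increases the component count from 1 to 2, so d is a cut vertex.
By contrast removing c leaves 1 component; it is not a cut vertex. No other vertex is a cut vertex either.

d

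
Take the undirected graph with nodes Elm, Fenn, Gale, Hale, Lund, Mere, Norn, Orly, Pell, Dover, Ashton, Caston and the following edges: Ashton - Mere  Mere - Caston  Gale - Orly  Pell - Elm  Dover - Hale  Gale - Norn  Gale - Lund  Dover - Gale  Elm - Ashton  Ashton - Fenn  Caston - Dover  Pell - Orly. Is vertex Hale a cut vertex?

No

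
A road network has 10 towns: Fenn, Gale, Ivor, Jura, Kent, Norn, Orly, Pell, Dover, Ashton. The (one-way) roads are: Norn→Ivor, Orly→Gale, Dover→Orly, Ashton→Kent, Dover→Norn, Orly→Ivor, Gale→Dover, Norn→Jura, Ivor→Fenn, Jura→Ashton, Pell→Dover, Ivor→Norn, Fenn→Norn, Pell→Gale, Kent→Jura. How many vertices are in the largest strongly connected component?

3

{Gale, Orly, Dover} are all mutually reachable — one SCC of size 3.
{Fenn, Ivor, Norn} are all mutually reachable — one SCC of size 3.
{Jura, Kent, Ashton} are all mutually reachable — one SCC of size 3.
{Pell} is an SCC by itself.
The largest has 3 vertices.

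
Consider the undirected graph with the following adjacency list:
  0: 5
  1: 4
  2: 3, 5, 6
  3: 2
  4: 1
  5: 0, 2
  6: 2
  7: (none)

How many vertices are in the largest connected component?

5

7 is isolated — a component by itself.
Starting from 1 we can reach 1, 4. That is one component of size 2.
Starting from 0 we can reach 0, 2, 3, 5, 6. That is one component of size 5.
The largest has 5 vertices.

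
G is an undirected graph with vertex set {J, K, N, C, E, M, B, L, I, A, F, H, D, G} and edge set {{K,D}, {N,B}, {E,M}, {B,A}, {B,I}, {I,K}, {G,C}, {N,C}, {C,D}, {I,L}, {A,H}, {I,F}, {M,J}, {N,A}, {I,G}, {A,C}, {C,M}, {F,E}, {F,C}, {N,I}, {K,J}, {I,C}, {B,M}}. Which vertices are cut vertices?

Removing A increases the component count from 1 to 2, so A is a cut vertex.
Removing I increases the component count from 1 to 2, so I is a cut vertex.
By contrast removing D leaves 1 component; it is not a cut vertex. No other vertex is a cut vertex either.

A, I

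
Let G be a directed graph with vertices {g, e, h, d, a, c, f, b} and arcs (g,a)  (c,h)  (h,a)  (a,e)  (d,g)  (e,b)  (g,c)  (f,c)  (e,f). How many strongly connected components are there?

{a, c, e, f, h} are all mutually reachable — one SCC of size 5.
{g} is an SCC by itself.
{b} is an SCC by itself.
{d} is an SCC by itself.
That gives 4 strongly connected components.

4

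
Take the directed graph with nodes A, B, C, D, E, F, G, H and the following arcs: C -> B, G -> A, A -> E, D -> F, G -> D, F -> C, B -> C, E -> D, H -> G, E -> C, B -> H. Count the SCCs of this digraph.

1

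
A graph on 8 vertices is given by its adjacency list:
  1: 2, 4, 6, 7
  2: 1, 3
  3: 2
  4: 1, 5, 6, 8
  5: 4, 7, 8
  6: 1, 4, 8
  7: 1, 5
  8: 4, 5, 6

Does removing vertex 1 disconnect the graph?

Deleting 1 raises the number of components from 1 to 2, so 1 is a cut vertex.

Yes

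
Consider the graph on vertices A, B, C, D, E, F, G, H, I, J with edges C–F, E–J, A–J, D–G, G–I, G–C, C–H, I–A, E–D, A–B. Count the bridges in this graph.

4

The edges on the cycle E-D-G-I-A-J-E are not bridges since each lies on that cycle.
But removing B–A disconnects B from A; removing C–F disconnects C from F; removing H–C disconnects H from C; removing G–C disconnects G from C — these are bridges.
That makes 4 bridges.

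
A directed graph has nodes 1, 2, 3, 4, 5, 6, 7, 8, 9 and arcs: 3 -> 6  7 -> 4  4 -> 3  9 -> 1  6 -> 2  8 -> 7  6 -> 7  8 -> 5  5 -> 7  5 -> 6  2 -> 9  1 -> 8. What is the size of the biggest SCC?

9

{1, 2, 3, 4, 5, 6, 7, 8, 9} are all mutually reachable — one SCC of size 9.
The largest has 9 vertices.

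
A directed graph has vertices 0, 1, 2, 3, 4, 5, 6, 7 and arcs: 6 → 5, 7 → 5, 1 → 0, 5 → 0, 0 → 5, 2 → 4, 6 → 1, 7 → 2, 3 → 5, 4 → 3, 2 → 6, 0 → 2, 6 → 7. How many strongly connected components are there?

{0, 1, 2, 3, 4, 5, 6, 7} are all mutually reachable — one SCC of size 8.
That gives 1 strongly connected component.

1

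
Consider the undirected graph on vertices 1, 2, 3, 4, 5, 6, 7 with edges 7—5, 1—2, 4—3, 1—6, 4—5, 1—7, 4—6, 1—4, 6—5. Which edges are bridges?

1-2, 3-4

The edges on the cycle 1-4-5-7-1 are not bridges since each lies on that cycle.
But removing 1—2 disconnects 1 from 2; removing 3—4 disconnects 3 from 4 — these are bridges.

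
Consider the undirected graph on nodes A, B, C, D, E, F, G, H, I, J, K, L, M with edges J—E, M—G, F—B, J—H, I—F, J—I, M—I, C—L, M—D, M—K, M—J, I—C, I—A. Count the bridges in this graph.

The edges on the cycle M-J-I-M are not bridges since each lies on that cycle.
But removing F—I disconnects F from I; removing J—E disconnects J from E; removing M—D disconnects M from D; removing I—C disconnects I from C — these are bridges.
In total 10 edges are bridges.

10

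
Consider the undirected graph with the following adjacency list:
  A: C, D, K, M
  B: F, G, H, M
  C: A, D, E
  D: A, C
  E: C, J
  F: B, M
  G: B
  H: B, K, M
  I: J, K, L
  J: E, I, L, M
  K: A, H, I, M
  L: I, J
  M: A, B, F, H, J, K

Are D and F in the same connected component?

From D we can reach A, B, C, D, E, F, G, H, I, J, K, L, M, which includes F.

Yes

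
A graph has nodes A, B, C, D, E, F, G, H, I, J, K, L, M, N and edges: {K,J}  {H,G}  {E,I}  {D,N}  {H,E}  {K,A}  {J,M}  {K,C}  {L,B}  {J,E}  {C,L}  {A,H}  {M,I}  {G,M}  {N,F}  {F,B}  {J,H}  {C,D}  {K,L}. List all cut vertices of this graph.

K

Removing K increases the component count from 1 to 2, so K is a cut vertex.
By contrast removing A leaves 1 component; it is not a cut vertex. No other vertex is a cut vertex either.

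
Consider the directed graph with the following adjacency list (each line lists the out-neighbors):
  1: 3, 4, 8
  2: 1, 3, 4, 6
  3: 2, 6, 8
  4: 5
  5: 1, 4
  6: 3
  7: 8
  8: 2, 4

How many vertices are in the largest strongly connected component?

7

{1, 2, 3, 4, 5, 6, 8} are all mutually reachable — one SCC of size 7.
{7} is an SCC by itself.
The largest has 7 vertices.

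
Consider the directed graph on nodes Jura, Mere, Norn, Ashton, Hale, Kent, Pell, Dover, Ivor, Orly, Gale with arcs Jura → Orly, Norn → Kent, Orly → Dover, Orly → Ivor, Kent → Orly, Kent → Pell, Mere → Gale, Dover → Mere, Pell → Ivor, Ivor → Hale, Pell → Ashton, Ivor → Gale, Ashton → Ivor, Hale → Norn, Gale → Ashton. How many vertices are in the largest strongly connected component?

{Gale, Hale, Ivor, Kent, Mere, Norn, Orly, Pell, Dover, Ashton} are all mutually reachable — one SCC of size 10.
{Jura} is an SCC by itself.
The largest has 10 vertices.

10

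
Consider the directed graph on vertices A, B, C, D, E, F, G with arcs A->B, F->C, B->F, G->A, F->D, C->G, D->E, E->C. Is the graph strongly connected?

From D we can reach every vertex (A, B, C, D, E, F, G), and every vertex can reach D (A, B, C, D, E, F, G). So the whole graph is one strongly connected component.

Yes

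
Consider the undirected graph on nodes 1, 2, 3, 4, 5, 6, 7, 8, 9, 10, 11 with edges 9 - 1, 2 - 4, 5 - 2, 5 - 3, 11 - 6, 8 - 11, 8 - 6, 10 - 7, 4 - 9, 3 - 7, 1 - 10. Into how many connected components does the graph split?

Starting from 6 we can reach 6, 8, 11. That is one component of size 3.
Starting from 1 we can reach 1, 2, 3, 4, 5, 7, 9, 10. That is one component of size 8.
Total: 2 components.

2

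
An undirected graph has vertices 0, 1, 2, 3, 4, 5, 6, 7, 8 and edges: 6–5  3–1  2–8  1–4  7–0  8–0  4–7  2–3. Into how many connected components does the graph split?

2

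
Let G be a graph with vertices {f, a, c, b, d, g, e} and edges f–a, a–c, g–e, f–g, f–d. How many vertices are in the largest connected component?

b is isolated — a component by itself.
Starting from a we can reach a, c, d, e, f, g. That is one component of size 6.
The largest has 6 vertices.

6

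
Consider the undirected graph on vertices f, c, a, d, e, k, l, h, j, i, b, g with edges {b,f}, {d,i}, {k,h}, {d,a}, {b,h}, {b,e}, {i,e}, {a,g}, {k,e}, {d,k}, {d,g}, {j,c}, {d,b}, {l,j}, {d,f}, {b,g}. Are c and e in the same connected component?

No

The component containing c is {c, j, l}, and e is not in it.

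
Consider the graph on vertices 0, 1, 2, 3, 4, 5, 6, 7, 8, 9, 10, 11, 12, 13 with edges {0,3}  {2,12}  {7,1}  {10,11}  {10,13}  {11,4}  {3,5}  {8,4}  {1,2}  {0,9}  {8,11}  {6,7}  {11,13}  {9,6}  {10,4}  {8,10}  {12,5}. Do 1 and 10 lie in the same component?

No

The component containing 1 is {0, 1, 2, 3, 5, 6, 7, 9, 12}, and 10 is not in it.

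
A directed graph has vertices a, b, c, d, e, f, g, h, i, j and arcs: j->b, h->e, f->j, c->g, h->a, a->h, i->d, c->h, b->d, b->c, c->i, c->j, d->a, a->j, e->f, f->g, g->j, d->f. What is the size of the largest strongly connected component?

{a, b, c, d, e, f, g, h, i, j} are all mutually reachable — one SCC of size 10.
The largest has 10 vertices.

10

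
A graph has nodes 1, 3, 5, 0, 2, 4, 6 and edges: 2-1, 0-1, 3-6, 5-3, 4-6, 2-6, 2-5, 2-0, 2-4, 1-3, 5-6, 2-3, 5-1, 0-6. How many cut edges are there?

The edges on the cycle 2-5-3-2 are not bridges since each lies on that cycle.
Every edge lies on some cycle, so there are no bridges.

0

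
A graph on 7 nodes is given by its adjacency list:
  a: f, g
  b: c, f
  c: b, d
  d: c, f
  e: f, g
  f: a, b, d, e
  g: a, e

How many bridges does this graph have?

0

The edges on the cycle f-d-c-b-f are not bridges since each lies on that cycle.
Every edge lies on some cycle, so there are no bridges.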